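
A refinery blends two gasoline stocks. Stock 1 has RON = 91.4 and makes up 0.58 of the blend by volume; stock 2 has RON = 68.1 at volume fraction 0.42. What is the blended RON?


Linear blending: RON_blend = sum(vi * RONi)
Contribution 1: 0.58 * 91.4 = 53.012
Contribution 2: 0.42 * 68.1 = 28.602
RON_blend = 53.012 + 28.602 = 81.614

81.614


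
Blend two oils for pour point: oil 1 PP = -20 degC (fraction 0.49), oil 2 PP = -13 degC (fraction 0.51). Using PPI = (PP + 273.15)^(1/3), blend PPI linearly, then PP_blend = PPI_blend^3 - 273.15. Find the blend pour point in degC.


PPI_1 = (-20 + 273.15)^(1/3) = 6.325953
PPI_2 = (-13 + 273.15)^(1/3) = 6.383731
PPI_blend = 0.49 * 6.325953 + 0.51 * 6.383731 = 6.35542
PP_blend = 6.35542^3 - 273.15 = 256.7041 - 273.15 = -16.45

-16.45 degC


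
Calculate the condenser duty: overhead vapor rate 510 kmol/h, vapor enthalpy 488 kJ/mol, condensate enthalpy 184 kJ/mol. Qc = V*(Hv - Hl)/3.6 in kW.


Qc = 510 * (488 - 184) / 3.6 = 510 * 304 / 3.6 = 43070

43070 kW


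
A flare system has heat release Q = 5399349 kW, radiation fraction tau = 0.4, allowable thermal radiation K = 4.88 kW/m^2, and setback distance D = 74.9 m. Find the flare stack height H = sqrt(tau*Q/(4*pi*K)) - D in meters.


tau*Q/(4*pi*K) = 0.4 * 5399349 / (4 * pi * 4.88) = 35218.6
sqrt(35218.6) = 187.666
H = 187.666 - 74.9 = 112.8

112.8 m


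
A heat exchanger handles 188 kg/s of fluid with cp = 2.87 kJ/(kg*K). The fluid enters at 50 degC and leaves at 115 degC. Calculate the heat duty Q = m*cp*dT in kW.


Q = m_dot * cp * delta_T
delta_T = 115 - 50 = 65 K
Q = 188 * 2.87 * 65
= 539.56 * 65
= 35071.4 kW

35071.4 kW


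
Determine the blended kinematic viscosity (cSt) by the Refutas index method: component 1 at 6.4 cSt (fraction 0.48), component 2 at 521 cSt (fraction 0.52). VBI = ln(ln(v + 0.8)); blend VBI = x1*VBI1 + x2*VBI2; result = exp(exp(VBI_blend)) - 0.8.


Refutas method: VBN_i = 14.534*ln(ln(visc_i + 0.8)) + 10.975, blended linearly by mass fraction; since VBN is linear in VBI_i = ln(ln(visc_i + 0.8)) and the fractions sum to 1, blend VBI directly: visc = exp(exp(VBI_blend)) - 0.8
VBI_1 = ln(ln(6.4 + 0.8)) = 0.680103
VBI_2 = ln(ln(521 + 0.8)) = 1.83375
VBI_blend = 0.48 * 0.680103 + 0.52 * 1.83375 = 1.28
visc_blend = exp(exp(1.28)) - 0.8 = 35.68

35.68 cSt


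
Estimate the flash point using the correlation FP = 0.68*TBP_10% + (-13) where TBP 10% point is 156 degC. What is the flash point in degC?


FP = 0.68 * 156 + (-13) = 93.08

93.08 degC


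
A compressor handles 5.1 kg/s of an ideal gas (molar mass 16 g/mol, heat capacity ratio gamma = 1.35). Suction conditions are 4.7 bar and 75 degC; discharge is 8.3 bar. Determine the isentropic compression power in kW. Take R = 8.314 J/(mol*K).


Isentropic work: W = m*(gamma/(gamma-1))*(R*T1/MW)*((P2/P1)^((gamma-1)/gamma) - 1)
T1 = 75 + 273.15 = 348.15 K
Pressure ratio = 8.3 / 4.7 = 1.76596
Exponent = (1.35 - 1)/1.35 = 0.259259
(P2/P1)^exp - 1 = 1.76596^0.259259 - 1 = 0.158863
W = 5.1 * 1.35 / 0.35 * 8.314 * 348.15 / 16 * 0.158863 = 565.3

565.3 kW


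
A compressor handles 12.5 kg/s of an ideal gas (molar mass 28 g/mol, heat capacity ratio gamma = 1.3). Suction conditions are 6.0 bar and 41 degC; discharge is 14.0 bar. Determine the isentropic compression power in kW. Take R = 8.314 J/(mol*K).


Isentropic work: W = m*(gamma/(gamma-1))*(R*T1/MW)*((P2/P1)^((gamma-1)/gamma) - 1)
T1 = 41 + 273.15 = 314.15 K
Pressure ratio = 14.0 / 6.0 = 2.33333
Exponent = (1.3 - 1)/1.3 = 0.230769
(P2/P1)^exp - 1 = 2.33333^0.230769 - 1 = 0.215955
W = 12.5 * 1.3 / 0.3 * 8.314 * 314.15 / 28 * 0.215955 = 1091

1091 kW


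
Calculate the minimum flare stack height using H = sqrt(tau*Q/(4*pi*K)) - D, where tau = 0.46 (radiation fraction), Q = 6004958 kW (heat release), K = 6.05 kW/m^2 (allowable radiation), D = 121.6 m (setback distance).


tau*Q/(4*pi*K) = 0.46 * 6004958 / (4 * pi * 6.05) = 36333.1
sqrt(36333.1) = 190.612
H = 190.612 - 121.6 = 69.01

69.01 m


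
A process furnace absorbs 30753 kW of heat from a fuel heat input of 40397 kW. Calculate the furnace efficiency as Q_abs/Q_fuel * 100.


Furnace efficiency = Q_absorbed / Q_fuel * 100
= 30753 / 40397 * 100 = 76.13

76.13 %


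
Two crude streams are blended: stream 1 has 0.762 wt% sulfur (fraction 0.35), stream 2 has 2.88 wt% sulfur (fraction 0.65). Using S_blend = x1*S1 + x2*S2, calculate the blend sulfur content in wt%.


Linear sulfur blending: S_blend = x1*S1 + x2*S2
Contribution 1: 0.35 * 0.762 = 0.2667 wt%
Contribution 2: 0.65 * 2.88 = 1.872 wt%
S_blend = 0.2667 + 1.872 = 2.1387

2.1387 wt%


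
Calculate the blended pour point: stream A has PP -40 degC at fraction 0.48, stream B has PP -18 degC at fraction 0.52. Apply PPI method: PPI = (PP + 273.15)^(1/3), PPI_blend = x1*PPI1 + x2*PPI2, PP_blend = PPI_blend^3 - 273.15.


PPI_1 = (-40 + 273.15)^(1/3) = 6.15477
PPI_2 = (-18 + 273.15)^(1/3) = 6.342569
PPI_blend = 0.48 * 6.15477 + 0.52 * 6.342569 = 6.252425
PP_blend = 6.252425^3 - 273.15 = 244.4249 - 273.15 = -28.73

-28.73 degC


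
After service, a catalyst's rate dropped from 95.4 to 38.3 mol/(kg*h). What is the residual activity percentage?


Activity (%) = (rate_used / rate_fresh) * 100
rate_used = 38.3, rate_fresh = 95.4
= (38.3 / 95.4) * 100
= 0.4015 * 100 = 40.15

40.15 %


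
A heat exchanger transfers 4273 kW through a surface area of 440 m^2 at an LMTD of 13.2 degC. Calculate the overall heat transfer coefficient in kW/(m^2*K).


From Q = U*A*LMTD, U = Q / (A * LMTD)
U = 4273 / (440 * 13.2) = 4273 / 5808 = 0.7357

0.7357 kW/(m^2*K)


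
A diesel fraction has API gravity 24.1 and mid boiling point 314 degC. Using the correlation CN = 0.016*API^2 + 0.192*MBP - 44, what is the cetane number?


CN = 0.016 * 24.1^2 + 0.192 * 314 - 44
CN = 9.29296 + 60.288 - 44 = 25.58096

25.58096


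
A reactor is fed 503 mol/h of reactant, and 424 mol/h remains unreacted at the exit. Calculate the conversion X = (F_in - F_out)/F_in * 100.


X = (F_in - F_out) / F_in * 100
Moles reacted = 503 - 424 = 79
X = 79 / 503 * 100
= 0.1571 * 100
= 15.71 %

15.71 %


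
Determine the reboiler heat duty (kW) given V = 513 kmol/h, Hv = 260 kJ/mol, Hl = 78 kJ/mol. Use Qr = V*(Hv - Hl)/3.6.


Qr = 513 * (260 - 78) / 3.6 = 513 * 182 / 3.6 = 25940

25940 kW


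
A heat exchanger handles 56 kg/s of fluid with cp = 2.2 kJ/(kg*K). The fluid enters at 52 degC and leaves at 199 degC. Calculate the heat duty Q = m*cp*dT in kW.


Q = m_dot * cp * delta_T
delta_T = 199 - 52 = 147 K
Q = 56 * 2.2 * 147
= 123.2 * 147
= 18110.4 kW

18110.4 kW


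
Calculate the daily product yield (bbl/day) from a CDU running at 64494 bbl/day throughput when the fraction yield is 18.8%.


Crude throughput = 64494 bbl/day
Fraction yield = 18.8%
yield = throughput * fraction / 100
yield = 64494 * 18.8 / 100 = 12124.872

12124.872 bbl/day


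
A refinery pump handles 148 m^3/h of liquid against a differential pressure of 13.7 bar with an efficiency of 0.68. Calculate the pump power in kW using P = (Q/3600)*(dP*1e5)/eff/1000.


Q = 148 / 3600 = 0.0411111 m^3/s
P = 0.0411111 * (13.7 * 1e5) / 0.68 / 1000 = 82.83

82.83 kW


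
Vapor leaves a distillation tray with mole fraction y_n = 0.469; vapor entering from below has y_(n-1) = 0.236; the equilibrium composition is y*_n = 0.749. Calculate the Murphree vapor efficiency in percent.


Murphree vapor efficiency: EMV = (y_n - y_(n-1)) / (y*_n - y_(n-1)) * 100
EMV = (0.469 - 0.236) / (0.749 - 0.236) * 100 = 0.233 / 0.513 * 100 = 45.42

45.42 %


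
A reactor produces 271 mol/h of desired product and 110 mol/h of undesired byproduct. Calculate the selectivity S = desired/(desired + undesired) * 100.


Selectivity = desired / (desired + undesired) * 100
Total products = 271 + 110 = 381 mol/h
S = 271 / 381 * 100
= 0.7113 * 100
= 71.13 %

71.13 %


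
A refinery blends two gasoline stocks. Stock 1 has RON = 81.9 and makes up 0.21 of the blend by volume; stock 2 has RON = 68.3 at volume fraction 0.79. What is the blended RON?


Linear blending: RON_blend = sum(vi * RONi)
Contribution 1: 0.21 * 81.9 = 17.199
Contribution 2: 0.79 * 68.3 = 53.957
RON_blend = 17.199 + 53.957 = 71.156

71.156


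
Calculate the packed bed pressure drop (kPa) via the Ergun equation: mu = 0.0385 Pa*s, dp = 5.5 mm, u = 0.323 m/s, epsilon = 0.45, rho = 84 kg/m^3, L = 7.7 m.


dp = 5.5 mm = 0.0055 m
Viscous term = 150*0.0385*0.323*(1-0.45)^2 / (0.0055^2*0.45^3) = 204700
Inertial term = 1.75*84*0.323^2*(1-0.45) / (0.0055*0.45^3) = 16830
dP/L = 204700 + 16830 = 221530 Pa/m
dP = 221530 * 7.7 / 1000 = 1706 kPa

1706 kPa


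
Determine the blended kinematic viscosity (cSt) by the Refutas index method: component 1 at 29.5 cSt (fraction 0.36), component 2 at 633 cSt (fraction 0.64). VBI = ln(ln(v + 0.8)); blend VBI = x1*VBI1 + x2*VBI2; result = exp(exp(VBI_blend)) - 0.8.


Refutas method: VBN_i = 14.534*ln(ln(visc_i + 0.8)) + 10.975, blended linearly by mass fraction; since VBN is linear in VBI_i = ln(ln(visc_i + 0.8)) and the fractions sum to 1, blend VBI directly: visc = exp(exp(VBI_blend)) - 0.8
VBI_1 = ln(ln(29.5 + 0.8)) = 1.22705
VBI_2 = ln(ln(633 + 0.8)) = 1.86435
VBI_blend = 0.36 * 1.22705 + 0.64 * 1.86435 = 1.63492
visc_blend = exp(exp(1.63492)) - 0.8 = 168.1

168.1 cSt


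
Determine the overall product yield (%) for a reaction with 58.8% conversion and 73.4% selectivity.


Overall yield = conversion (%) * selectivity (%) / 100
Conversion = 58.8%, Selectivity = 73.4%
Y = 58.8 * 73.4 / 100
= 43.1592 %

43.1592 %


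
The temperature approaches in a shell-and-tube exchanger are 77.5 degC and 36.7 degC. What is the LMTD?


LMTD = (dT1 - dT2) / ln(dT1/dT2)
= (77.5 - 36.7) / ln(77.5 / 36.7) = 40.8 / 0.747501 = 54.58

54.58 degC


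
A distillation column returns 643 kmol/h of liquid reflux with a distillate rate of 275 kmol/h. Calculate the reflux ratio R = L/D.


Reflux ratio definition: R = L / D (liquid returned / distillate withdrawn)
L = 643 kmol/h, D = 275 kmol/h
R = 643 / 275 = 2.338

2.338


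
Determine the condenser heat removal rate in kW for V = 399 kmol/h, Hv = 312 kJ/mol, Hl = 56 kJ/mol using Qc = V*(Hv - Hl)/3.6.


Qc = 399 * (312 - 56) / 3.6 = 399 * 256 / 3.6 = 28370

28370 kW


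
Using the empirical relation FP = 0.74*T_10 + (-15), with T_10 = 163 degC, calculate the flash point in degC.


FP = 0.74 * 163 + (-15) = 105.62

105.62 degC


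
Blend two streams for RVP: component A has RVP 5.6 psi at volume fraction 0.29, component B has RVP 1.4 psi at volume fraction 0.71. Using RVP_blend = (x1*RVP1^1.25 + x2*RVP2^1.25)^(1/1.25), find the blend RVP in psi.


Chevron index: RVP_blend = (sum xi*RVPi^1.25)^(1/1.25)
RVP^1.25 terms: 0.29 * 5.6^1.25 + 0.71 * 1.4^1.25 = 3.57946
RVP_blend = 3.57946^(1/1.25) = 2.774

2.774 psi


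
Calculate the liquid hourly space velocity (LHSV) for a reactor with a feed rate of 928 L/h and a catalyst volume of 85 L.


LHSV = volumetric feed rate / catalyst volume
= 928 L/h / 85 L
= 10.92 h^-1

10.92 h^-1


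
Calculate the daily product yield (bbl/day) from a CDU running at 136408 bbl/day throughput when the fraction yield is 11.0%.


Crude throughput = 136408 bbl/day
Fraction yield = 11.0%
yield = throughput * fraction / 100
yield = 136408 * 11.0 / 100 = 15004.88

15004.88 bbl/day


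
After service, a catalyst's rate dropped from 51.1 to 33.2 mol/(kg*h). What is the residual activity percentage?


Activity (%) = (rate_used / rate_fresh) * 100
rate_used = 33.2, rate_fresh = 51.1
= (33.2 / 51.1) * 100
= 0.6497 * 100 = 64.97

64.97 %


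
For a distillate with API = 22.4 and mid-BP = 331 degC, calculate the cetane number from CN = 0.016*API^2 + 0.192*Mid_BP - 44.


CN = 0.016 * 22.4^2 + 0.192 * 331 - 44
CN = 8.02816 + 63.552 - 44 = 27.58016

27.58016


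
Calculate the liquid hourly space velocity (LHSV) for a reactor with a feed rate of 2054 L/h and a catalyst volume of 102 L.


LHSV = volumetric feed rate / catalyst volume
= 2054 L/h / 102 L
= 20.14 h^-1

20.14 h^-1


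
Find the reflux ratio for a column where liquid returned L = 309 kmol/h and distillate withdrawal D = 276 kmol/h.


Reflux ratio definition: R = L / D (liquid returned / distillate withdrawn)
L = 309 kmol/h, D = 276 kmol/h
R = 309 / 276 = 1.120

1.120


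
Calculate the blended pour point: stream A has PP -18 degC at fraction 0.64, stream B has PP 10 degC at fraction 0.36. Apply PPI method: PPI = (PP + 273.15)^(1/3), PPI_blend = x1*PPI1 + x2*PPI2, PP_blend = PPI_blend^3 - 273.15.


PPI_1 = (-18 + 273.15)^(1/3) = 6.342569
PPI_2 = (10 + 273.15)^(1/3) = 6.566574
PPI_blend = 0.64 * 6.342569 + 0.36 * 6.566574 = 6.423211
PP_blend = 6.423211^3 - 273.15 = 265.0065 - 273.15 = -8.14

-8.14 degC


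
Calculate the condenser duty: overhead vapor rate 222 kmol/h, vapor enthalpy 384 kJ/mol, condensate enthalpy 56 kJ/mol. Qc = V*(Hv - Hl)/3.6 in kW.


Qc = 222 * (384 - 56) / 3.6 = 222 * 328 / 3.6 = 20230

20230 kW


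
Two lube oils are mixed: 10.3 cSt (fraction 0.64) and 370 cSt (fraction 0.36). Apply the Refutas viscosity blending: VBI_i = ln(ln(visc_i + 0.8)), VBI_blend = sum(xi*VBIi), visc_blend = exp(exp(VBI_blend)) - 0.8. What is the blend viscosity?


Refutas method: VBN_i = 14.534*ln(ln(visc_i + 0.8)) + 10.975, blended linearly by mass fraction; since VBN is linear in VBI_i = ln(ln(visc_i + 0.8)) and the fractions sum to 1, blend VBI directly: visc = exp(exp(VBI_blend)) - 0.8
VBI_1 = ln(ln(10.3 + 0.8)) = 0.878358
VBI_2 = ln(ln(370 + 0.8)) = 1.7776
VBI_blend = 0.64 * 0.878358 + 0.36 * 1.7776 = 1.20209
visc_blend = exp(exp(1.20209)) - 0.8 = 27.06

27.06 cSt


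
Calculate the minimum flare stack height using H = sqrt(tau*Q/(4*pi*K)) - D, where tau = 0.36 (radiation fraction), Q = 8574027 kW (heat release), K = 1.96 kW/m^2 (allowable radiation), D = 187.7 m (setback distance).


tau*Q/(4*pi*K) = 0.36 * 8574027 / (4 * pi * 1.96) = 125320
sqrt(125320) = 354.006
H = 354.006 - 187.7 = 166.3

166.3 m


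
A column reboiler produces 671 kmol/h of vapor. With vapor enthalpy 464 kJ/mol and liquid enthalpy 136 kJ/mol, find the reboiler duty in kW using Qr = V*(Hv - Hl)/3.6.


Qr = 671 * (464 - 136) / 3.6 = 671 * 328 / 3.6 = 61140

61140 kW


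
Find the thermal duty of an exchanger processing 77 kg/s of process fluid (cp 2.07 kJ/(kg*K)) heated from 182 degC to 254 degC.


Q = m_dot * cp * delta_T
delta_T = 254 - 182 = 72 K
Q = 77 * 2.07 * 72
= 159.39 * 72
= 11476.08 kW

11476.08 kW


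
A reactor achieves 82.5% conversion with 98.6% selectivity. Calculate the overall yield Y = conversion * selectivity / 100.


Overall yield = conversion (%) * selectivity (%) / 100
Conversion = 82.5%, Selectivity = 98.6%
Y = 82.5 * 98.6 / 100
= 81.345 %

81.345 %


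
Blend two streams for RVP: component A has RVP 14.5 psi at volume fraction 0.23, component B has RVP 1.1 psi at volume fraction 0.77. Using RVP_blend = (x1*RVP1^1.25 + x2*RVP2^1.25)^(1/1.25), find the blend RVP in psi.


Chevron index: RVP_blend = (sum xi*RVPi^1.25)^(1/1.25)
RVP^1.25 terms: 0.23 * 14.5^1.25 + 0.77 * 1.1^1.25 = 7.37528
RVP_blend = 7.37528^(1/1.25) = 4.946

4.946 psi


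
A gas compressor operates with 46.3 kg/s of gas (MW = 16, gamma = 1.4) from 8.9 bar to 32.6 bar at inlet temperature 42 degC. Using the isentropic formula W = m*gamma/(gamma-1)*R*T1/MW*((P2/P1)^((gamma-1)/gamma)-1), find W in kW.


Isentropic work: W = m*(gamma/(gamma-1))*(R*T1/MW)*((P2/P1)^((gamma-1)/gamma) - 1)
T1 = 42 + 273.15 = 315.15 K
Pressure ratio = 32.6 / 8.9 = 3.66292
Exponent = (1.4 - 1)/1.4 = 0.285714
(P2/P1)^exp - 1 = 3.66292^0.285714 - 1 = 0.449083
W = 46.3 * 1.4 / 0.4 * 8.314 * 315.15 / 16 * 0.449083 = 11920

11920 kW


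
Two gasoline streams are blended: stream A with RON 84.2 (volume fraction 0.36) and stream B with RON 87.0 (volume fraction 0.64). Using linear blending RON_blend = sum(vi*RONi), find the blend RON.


Linear blending: RON_blend = sum(vi * RONi)
Contribution 1: 0.36 * 84.2 = 30.312
Contribution 2: 0.64 * 87.0 = 55.68
RON_blend = 30.312 + 55.68 = 85.992

85.992


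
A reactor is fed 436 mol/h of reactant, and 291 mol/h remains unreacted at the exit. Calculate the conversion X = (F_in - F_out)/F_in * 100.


X = (F_in - F_out) / F_in * 100
Moles reacted = 436 - 291 = 145
X = 145 / 436 * 100
= 0.3326 * 100
= 33.26 %

33.26 %


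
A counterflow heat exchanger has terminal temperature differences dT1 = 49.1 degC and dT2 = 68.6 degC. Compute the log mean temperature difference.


LMTD = (dT1 - dT2) / ln(dT1/dT2)
= (49.1 - 68.6) / ln(49.1 / 68.6) = -19.5 / -0.334433 = 58.31

58.31 degC


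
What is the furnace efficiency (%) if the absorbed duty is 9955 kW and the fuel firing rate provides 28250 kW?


Furnace efficiency = Q_absorbed / Q_fuel * 100
= 9955 / 28250 * 100 = 35.24

35.24 %


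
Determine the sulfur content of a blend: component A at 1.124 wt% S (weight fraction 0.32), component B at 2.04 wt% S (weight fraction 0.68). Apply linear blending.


Linear sulfur blending: S_blend = x1*S1 + x2*S2
Contribution 1: 0.32 * 1.124 = 0.35968 wt%
Contribution 2: 0.68 * 2.04 = 1.3872 wt%
S_blend = 0.35968 + 1.3872 = 1.74688

1.74688 wt%


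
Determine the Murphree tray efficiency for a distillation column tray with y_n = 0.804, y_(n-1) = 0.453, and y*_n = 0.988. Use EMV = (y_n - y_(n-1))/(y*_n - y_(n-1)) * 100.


Murphree vapor efficiency: EMV = (y_n - y_(n-1)) / (y*_n - y_(n-1)) * 100
EMV = (0.804 - 0.453) / (0.988 - 0.453) * 100 = 0.351 / 0.535 * 100 = 65.61

65.61 %


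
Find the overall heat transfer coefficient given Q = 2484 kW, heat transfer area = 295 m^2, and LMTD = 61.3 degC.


From Q = U*A*LMTD, U = Q / (A * LMTD)
U = 2484 / (295 * 61.3) = 2484 / 18083.5 = 0.1374

0.1374 kW/(m^2*K)


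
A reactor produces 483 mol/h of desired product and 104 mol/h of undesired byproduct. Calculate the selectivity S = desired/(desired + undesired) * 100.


Selectivity = desired / (desired + undesired) * 100
Total products = 483 + 104 = 587 mol/h
S = 483 / 587 * 100
= 0.8228 * 100
= 82.28 %

82.28 %


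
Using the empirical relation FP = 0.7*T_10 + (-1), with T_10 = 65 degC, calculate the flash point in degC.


FP = 0.7 * 65 + (-1) = 44.5

44.5 degC


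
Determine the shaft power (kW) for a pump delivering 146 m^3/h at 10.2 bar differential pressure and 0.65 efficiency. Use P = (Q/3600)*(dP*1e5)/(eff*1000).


Q = 146 / 3600 = 0.0405556 m^3/s
P = 0.0405556 * (10.2 * 1e5) / 0.65 / 1000 = 63.64

63.64 kW


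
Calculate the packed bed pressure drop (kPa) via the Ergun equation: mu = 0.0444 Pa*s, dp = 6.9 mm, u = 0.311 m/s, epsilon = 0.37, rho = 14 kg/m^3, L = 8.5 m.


dp = 6.9 mm = 0.0069 m
Viscous term = 150*0.0444*0.311*(1-0.37)^2 / (0.0069^2*0.37^3) = 340889
Inertial term = 1.75*14*0.311^2*(1-0.37) / (0.0069*0.37^3) = 4271.43
dP/L = 340889 + 4271.43 = 345160 Pa/m
dP = 345160 * 8.5 / 1000 = 2934 kPa

2934 kPa


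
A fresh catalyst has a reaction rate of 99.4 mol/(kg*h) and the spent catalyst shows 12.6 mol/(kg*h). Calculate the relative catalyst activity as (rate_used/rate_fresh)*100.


Activity (%) = (rate_used / rate_fresh) * 100
rate_used = 12.6, rate_fresh = 99.4
= (12.6 / 99.4) * 100
= 0.1268 * 100 = 12.68

12.68 %


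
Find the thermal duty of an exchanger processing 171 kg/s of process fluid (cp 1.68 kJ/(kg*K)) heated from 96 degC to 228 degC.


Q = m_dot * cp * delta_T
delta_T = 228 - 96 = 132 K
Q = 171 * 1.68 * 132
= 287.28 * 132
= 37920.96 kW

37920.96 kW


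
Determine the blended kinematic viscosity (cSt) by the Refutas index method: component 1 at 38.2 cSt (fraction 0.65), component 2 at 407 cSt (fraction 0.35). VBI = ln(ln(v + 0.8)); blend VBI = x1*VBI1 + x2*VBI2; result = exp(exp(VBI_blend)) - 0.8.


Refutas method: VBN_i = 14.534*ln(ln(visc_i + 0.8)) + 10.975, blended linearly by mass fraction; since VBN is linear in VBI_i = ln(ln(visc_i + 0.8)) and the fractions sum to 1, blend VBI directly: visc = exp(exp(VBI_blend)) - 0.8
VBI_1 = ln(ln(38.2 + 0.8)) = 1.29844
VBI_2 = ln(ln(407 + 0.8)) = 1.79355
VBI_blend = 0.65 * 1.29844 + 0.35 * 1.79355 = 1.47173
visc_blend = exp(exp(1.47173)) - 0.8 = 77.20

77.20 cSt


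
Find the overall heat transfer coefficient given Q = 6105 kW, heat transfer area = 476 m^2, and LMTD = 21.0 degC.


From Q = U*A*LMTD, U = Q / (A * LMTD)
U = 6105 / (476 * 21.0) = 6105 / 9996 = 0.6107

0.6107 kW/(m^2*K)


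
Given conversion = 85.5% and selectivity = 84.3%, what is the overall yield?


Overall yield = conversion (%) * selectivity (%) / 100
Conversion = 85.5%, Selectivity = 84.3%
Y = 85.5 * 84.3 / 100
= 72.0765 %

72.0765 %


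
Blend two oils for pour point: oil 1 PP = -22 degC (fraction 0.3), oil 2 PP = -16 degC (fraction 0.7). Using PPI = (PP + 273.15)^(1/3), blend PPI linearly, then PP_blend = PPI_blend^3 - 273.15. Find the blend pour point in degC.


PPI_1 = (-22 + 273.15)^(1/3) = 6.30925
PPI_2 = (-16 + 273.15)^(1/3) = 6.359098
PPI_blend = 0.3 * 6.30925 + 0.7 * 6.359098 = 6.344144
PP_blend = 6.344144^3 - 273.15 = 255.3401 - 273.15 = -17.81

-17.81 degC


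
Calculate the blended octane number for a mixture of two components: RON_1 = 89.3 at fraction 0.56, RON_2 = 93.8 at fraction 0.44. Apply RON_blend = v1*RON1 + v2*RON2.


Linear blending: RON_blend = sum(vi * RONi)
Contribution 1: 0.56 * 89.3 = 50.008
Contribution 2: 0.44 * 93.8 = 41.272
RON_blend = 50.008 + 41.272 = 91.28

91.28


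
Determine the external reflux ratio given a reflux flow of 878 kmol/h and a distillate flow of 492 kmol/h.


Reflux ratio definition: R = L / D (liquid returned / distillate withdrawn)
L = 878 kmol/h, D = 492 kmol/h
R = 878 / 492 = 1.785

1.785


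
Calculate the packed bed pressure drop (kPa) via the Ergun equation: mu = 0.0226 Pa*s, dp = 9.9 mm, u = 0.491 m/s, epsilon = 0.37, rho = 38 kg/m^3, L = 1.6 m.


dp = 9.9 mm = 0.0099 m
Viscous term = 150*0.0226*0.491*(1-0.37)^2 / (0.0099^2*0.37^3) = 133072
Inertial term = 1.75*38*0.491^2*(1-0.37) / (0.0099*0.37^3) = 20141.2
dP/L = 133072 + 20141.2 = 153213 Pa/m
dP = 153213 * 1.6 / 1000 = 245.1 kPa

245.1 kPa


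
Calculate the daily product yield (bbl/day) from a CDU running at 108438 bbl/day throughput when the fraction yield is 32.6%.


Crude throughput = 108438 bbl/day
Fraction yield = 32.6%
yield = throughput * fraction / 100
yield = 108438 * 32.6 / 100 = 35350.788

35350.788 bbl/day


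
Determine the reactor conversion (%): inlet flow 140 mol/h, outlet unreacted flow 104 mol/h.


X = (F_in - F_out) / F_in * 100
Moles reacted = 140 - 104 = 36
X = 36 / 140 * 100
= 0.2571 * 100
= 25.71 %

25.71 %


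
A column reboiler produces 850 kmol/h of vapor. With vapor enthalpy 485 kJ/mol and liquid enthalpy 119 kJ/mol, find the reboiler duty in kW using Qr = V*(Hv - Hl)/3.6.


Qr = 850 * (485 - 119) / 3.6 = 850 * 366 / 3.6 = 86420

86420 kW


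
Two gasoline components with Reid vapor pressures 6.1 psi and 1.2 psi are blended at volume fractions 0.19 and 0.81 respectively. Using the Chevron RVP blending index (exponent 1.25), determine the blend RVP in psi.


Chevron index: RVP_blend = (sum xi*RVPi^1.25)^(1/1.25)
RVP^1.25 terms: 0.19 * 6.1^1.25 + 0.81 * 1.2^1.25 = 2.83877
RVP_blend = 2.83877^(1/1.25) = 2.304

2.304 psi


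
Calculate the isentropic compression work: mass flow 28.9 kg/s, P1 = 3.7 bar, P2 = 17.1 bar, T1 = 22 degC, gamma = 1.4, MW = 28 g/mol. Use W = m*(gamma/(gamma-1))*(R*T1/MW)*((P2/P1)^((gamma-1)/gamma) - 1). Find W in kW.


Isentropic work: W = m*(gamma/(gamma-1))*(R*T1/MW)*((P2/P1)^((gamma-1)/gamma) - 1)
T1 = 22 + 273.15 = 295.15 K
Pressure ratio = 17.1 / 3.7 = 4.62162
Exponent = (1.4 - 1)/1.4 = 0.285714
(P2/P1)^exp - 1 = 4.62162^0.285714 - 1 = 0.548606
W = 28.9 * 1.4 / 0.4 * 8.314 * 295.15 / 28 * 0.548606 = 4863

4863 kW


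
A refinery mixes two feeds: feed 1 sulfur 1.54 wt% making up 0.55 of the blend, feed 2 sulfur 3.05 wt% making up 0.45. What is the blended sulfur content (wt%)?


Linear sulfur blending: S_blend = x1*S1 + x2*S2
Contribution 1: 0.55 * 1.54 = 0.847 wt%
Contribution 2: 0.45 * 3.05 = 1.3725 wt%
S_blend = 0.847 + 1.3725 = 2.2195

2.2195 wt%


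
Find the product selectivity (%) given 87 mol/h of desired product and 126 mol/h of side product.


Selectivity = desired / (desired + undesired) * 100
Total products = 87 + 126 = 213 mol/h
S = 87 / 213 * 100
= 0.4085 * 100
= 40.85 %

40.85 %


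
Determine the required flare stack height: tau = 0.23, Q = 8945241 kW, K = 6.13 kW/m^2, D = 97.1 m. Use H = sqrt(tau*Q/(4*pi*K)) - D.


tau*Q/(4*pi*K) = 0.23 * 8945241 / (4 * pi * 6.13) = 26708.5
sqrt(26708.5) = 163.427
H = 163.427 - 97.1 = 66.33

66.33 m


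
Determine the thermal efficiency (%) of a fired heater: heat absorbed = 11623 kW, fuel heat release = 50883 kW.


Furnace efficiency = Q_absorbed / Q_fuel * 100
= 11623 / 50883 * 100 = 22.84

22.84 %


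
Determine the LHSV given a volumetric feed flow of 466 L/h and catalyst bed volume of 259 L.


LHSV = volumetric feed rate / catalyst volume
= 466 L/h / 259 L
= 1.799 h^-1

1.799 h^-1


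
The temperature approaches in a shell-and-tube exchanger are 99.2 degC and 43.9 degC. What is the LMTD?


LMTD = (dT1 - dT2) / ln(dT1/dT2)
= (99.2 - 43.9) / ln(99.2 / 43.9) = 55.3 / 0.815224 = 67.83

67.83 degC


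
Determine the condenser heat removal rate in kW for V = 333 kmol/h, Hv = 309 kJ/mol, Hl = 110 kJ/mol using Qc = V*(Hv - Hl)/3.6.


Qc = 333 * (309 - 110) / 3.6 = 333 * 199 / 3.6 = 18410

18410 kW


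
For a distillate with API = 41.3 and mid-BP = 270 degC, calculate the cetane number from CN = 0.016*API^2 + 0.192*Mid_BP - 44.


CN = 0.016 * 41.3^2 + 0.192 * 270 - 44
CN = 27.29104 + 51.84 - 44 = 35.13104

35.13104


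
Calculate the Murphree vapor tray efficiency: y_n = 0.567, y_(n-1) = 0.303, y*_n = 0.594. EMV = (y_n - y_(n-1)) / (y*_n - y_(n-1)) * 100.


Murphree vapor efficiency: EMV = (y_n - y_(n-1)) / (y*_n - y_(n-1)) * 100
EMV = (0.567 - 0.303) / (0.594 - 0.303) * 100 = 0.264 / 0.291 * 100 = 90.72

90.72 %


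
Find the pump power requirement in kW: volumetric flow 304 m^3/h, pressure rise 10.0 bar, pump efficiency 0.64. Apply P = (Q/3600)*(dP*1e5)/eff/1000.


Q = 304 / 3600 = 0.0844444 m^3/s
P = 0.0844444 * (10.0 * 1e5) / 0.64 / 1000 = 131.9

131.9 kW


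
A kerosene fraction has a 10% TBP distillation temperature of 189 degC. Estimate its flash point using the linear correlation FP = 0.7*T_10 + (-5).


FP = 0.7 * 189 + (-5) = 127.3

127.3 degC


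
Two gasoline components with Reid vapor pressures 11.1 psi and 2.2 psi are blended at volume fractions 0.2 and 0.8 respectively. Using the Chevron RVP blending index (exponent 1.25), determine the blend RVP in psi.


Chevron index: RVP_blend = (sum xi*RVPi^1.25)^(1/1.25)
RVP^1.25 terms: 0.2 * 11.1^1.25 + 0.8 * 2.2^1.25 = 6.19561
RVP_blend = 6.19561^(1/1.25) = 4.302

4.302 psi


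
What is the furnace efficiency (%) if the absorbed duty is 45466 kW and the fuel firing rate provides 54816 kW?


Furnace efficiency = Q_absorbed / Q_fuel * 100
= 45466 / 54816 * 100 = 82.94

82.94 %


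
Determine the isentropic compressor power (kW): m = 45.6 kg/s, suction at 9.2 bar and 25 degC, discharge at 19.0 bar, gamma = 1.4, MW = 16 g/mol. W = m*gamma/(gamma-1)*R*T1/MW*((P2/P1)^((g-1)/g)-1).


Isentropic work: W = m*(gamma/(gamma-1))*(R*T1/MW)*((P2/P1)^((gamma-1)/gamma) - 1)
T1 = 25 + 273.15 = 298.15 K
Pressure ratio = 19.0 / 9.2 = 2.06522
Exponent = (1.4 - 1)/1.4 = 0.285714
(P2/P1)^exp - 1 = 2.06522^0.285714 - 1 = 0.230241
W = 45.6 * 1.4 / 0.4 * 8.314 * 298.15 / 16 * 0.230241 = 5693

5693 kW


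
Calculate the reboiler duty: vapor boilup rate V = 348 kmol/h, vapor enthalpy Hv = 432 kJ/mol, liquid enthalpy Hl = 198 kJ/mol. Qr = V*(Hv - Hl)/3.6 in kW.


Qr = 348 * (432 - 198) / 3.6 = 348 * 234 / 3.6 = 22620

22620 kW


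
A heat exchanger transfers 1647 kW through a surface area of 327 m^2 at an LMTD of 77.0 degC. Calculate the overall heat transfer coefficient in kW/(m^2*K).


From Q = U*A*LMTD, U = Q / (A * LMTD)
U = 1647 / (327 * 77.0) = 1647 / 25179 = 0.06541

0.06541 kW/(m^2*K)


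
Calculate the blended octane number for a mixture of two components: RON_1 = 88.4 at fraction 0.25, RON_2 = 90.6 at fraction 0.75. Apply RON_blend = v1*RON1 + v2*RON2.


Linear blending: RON_blend = sum(vi * RONi)
Contribution 1: 0.25 * 88.4 = 22.1
Contribution 2: 0.75 * 90.6 = 67.95
RON_blend = 22.1 + 67.95 = 90.05

90.05


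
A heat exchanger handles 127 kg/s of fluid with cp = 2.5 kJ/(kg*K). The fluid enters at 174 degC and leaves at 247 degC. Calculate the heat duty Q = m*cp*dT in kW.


Q = m_dot * cp * delta_T
delta_T = 247 - 174 = 73 K
Q = 127 * 2.5 * 73
= 317.5 * 73
= 23177.5 kW

23177.5 kW


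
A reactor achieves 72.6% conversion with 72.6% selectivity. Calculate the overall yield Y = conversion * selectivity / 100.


Overall yield = conversion (%) * selectivity (%) / 100
Conversion = 72.6%, Selectivity = 72.6%
Y = 72.6 * 72.6 / 100
= 52.7076 %

52.7076 %


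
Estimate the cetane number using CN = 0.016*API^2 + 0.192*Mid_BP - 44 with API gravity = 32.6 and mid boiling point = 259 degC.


CN = 0.016 * 32.6^2 + 0.192 * 259 - 44
CN = 17.00416 + 49.728 - 44 = 22.73216

22.73216


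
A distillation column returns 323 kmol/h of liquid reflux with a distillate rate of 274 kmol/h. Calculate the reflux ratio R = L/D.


Reflux ratio definition: R = L / D (liquid returned / distillate withdrawn)
L = 323 kmol/h, D = 274 kmol/h
R = 323 / 274 = 1.179

1.179


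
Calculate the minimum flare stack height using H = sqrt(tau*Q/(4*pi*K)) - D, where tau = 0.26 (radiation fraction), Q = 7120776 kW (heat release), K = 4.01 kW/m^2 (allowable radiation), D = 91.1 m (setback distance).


tau*Q/(4*pi*K) = 0.26 * 7120776 / (4 * pi * 4.01) = 36740.6
sqrt(36740.6) = 191.678
H = 191.678 - 91.1 = 100.6

100.6 m


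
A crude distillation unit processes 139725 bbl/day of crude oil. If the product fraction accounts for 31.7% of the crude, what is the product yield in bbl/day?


Crude throughput = 139725 bbl/day
Fraction yield = 31.7%
yield = throughput * fraction / 100
yield = 139725 * 31.7 / 100 = 44292.825

44292.825 bbl/day


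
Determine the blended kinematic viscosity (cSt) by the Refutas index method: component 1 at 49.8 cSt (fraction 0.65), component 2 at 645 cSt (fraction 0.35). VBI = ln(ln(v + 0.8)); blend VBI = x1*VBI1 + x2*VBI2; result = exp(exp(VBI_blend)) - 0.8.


Refutas method: VBN_i = 14.534*ln(ln(visc_i + 0.8)) + 10.975, blended linearly by mass fraction; since VBN is linear in VBI_i = ln(ln(visc_i + 0.8)) and the fractions sum to 1, blend VBI directly: visc = exp(exp(VBI_blend)) - 0.8
VBI_1 = ln(ln(49.8 + 0.8)) = 1.3671
VBI_2 = ln(ln(645 + 0.8)) = 1.86725
VBI_blend = 0.65 * 1.3671 + 0.35 * 1.86725 = 1.54215
visc_blend = exp(exp(1.54215)) - 0.8 = 106.4

106.4 cSt


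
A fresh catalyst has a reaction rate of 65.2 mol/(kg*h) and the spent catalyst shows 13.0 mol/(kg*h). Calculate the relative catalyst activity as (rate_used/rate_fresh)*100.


Activity (%) = (rate_used / rate_fresh) * 100
rate_used = 13.0, rate_fresh = 65.2
= (13.0 / 65.2) * 100
= 0.1994 * 100 = 19.94

19.94 %


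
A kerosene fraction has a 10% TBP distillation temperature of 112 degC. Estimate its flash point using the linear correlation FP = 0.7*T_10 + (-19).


FP = 0.7 * 112 + (-19) = 59.4

59.4 degC


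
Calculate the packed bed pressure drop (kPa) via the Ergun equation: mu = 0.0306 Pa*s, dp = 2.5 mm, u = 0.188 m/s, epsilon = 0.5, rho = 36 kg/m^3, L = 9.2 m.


dp = 2.5 mm = 0.0025 m
Viscous term = 150*0.0306*0.188*(1-0.5)^2 / (0.0025^2*0.5^3) = 276134
Inertial term = 1.75*36*0.188^2*(1-0.5) / (0.0025*0.5^3) = 3562.68
dP/L = 276134 + 3562.68 = 279697 Pa/m
dP = 279697 * 9.2 / 1000 = 2573 kPa

2573 kPa


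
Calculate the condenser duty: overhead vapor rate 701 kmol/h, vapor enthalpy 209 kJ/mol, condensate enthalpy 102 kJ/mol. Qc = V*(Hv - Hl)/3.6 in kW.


Qc = 701 * (209 - 102) / 3.6 = 701 * 107 / 3.6 = 20840

20840 kW


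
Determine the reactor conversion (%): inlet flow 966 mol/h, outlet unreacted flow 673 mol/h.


X = (F_in - F_out) / F_in * 100
Moles reacted = 966 - 673 = 293
X = 293 / 966 * 100
= 0.3033 * 100
= 30.33 %

30.33 %


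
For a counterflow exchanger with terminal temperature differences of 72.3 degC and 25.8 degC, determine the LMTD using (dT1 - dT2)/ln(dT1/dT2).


LMTD = (dT1 - dT2) / ln(dT1/dT2)
= (72.3 - 25.8) / ln(72.3 / 25.8) = 46.5 / 1.03045 = 45.13

45.13 degC


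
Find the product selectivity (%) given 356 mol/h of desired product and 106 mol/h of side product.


Selectivity = desired / (desired + undesired) * 100
Total products = 356 + 106 = 462 mol/h
S = 356 / 462 * 100
= 0.7706 * 100
= 77.06 %

77.06 %


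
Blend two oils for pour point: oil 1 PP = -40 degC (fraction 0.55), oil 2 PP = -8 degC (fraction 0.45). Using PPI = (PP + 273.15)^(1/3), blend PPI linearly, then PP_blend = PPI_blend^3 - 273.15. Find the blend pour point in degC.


PPI_1 = (-40 + 273.15)^(1/3) = 6.15477
PPI_2 = (-8 + 273.15)^(1/3) = 6.42437
PPI_blend = 0.55 * 6.15477 + 0.45 * 6.42437 = 6.27609
PP_blend = 6.27609^3 - 273.15 = 247.2108 - 273.15 = -25.94

-25.94 degC


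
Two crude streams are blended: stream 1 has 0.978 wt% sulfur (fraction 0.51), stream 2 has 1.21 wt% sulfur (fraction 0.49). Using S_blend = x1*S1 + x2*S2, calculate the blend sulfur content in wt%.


Linear sulfur blending: S_blend = x1*S1 + x2*S2
Contribution 1: 0.51 * 0.978 = 0.49878 wt%
Contribution 2: 0.49 * 1.21 = 0.5929 wt%
S_blend = 0.49878 + 0.5929 = 1.09168

1.09168 wt%


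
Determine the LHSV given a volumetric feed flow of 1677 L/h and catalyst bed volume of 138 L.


LHSV = volumetric feed rate / catalyst volume
= 1677 L/h / 138 L
= 12.15 h^-1

12.15 h^-1


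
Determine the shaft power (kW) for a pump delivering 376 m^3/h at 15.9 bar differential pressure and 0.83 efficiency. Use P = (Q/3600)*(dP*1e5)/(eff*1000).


Q = 376 / 3600 = 0.104444 m^3/s
P = 0.104444 * (15.9 * 1e5) / 0.83 / 1000 = 200.1

200.1 kW


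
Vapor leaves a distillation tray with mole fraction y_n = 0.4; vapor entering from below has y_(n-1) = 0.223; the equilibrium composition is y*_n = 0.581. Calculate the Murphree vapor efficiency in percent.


Murphree vapor efficiency: EMV = (y_n - y_(n-1)) / (y*_n - y_(n-1)) * 100
EMV = (0.4 - 0.223) / (0.581 - 0.223) * 100 = 0.177 / 0.358 * 100 = 49.44

49.44 %


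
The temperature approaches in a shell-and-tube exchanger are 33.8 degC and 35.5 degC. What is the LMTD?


LMTD = (dT1 - dT2) / ln(dT1/dT2)
= (33.8 - 35.5) / ln(33.8 / 35.5) = -1.7 / -0.0490719 = 34.64

34.64 degC


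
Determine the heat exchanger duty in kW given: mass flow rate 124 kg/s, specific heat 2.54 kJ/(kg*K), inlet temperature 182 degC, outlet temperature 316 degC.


Q = m_dot * cp * delta_T
delta_T = 316 - 182 = 134 K
Q = 124 * 2.54 * 134
= 314.96 * 134
= 42204.64 kW

42204.64 kW


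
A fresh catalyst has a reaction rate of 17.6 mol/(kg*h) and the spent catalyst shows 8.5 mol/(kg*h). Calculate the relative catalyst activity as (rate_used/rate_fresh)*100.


Activity (%) = (rate_used / rate_fresh) * 100
rate_used = 8.5, rate_fresh = 17.6
= (8.5 / 17.6) * 100
= 0.4830 * 100 = 48.30

48.30 %


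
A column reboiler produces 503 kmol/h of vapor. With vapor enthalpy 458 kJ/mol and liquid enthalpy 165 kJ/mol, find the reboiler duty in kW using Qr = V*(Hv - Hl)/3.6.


Qr = 503 * (458 - 165) / 3.6 = 503 * 293 / 3.6 = 40940

40940 kW


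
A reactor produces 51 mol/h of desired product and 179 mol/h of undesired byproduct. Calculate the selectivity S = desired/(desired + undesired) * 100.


Selectivity = desired / (desired + undesired) * 100
Total products = 51 + 179 = 230 mol/h
S = 51 / 230 * 100
= 0.2217 * 100
= 22.17 %

22.17 %


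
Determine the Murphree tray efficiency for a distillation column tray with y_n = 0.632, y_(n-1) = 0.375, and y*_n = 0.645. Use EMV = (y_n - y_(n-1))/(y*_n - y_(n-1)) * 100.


Murphree vapor efficiency: EMV = (y_n - y_(n-1)) / (y*_n - y_(n-1)) * 100
EMV = (0.632 - 0.375) / (0.645 - 0.375) * 100 = 0.257 / 0.27 * 100 = 95.19

95.19 %


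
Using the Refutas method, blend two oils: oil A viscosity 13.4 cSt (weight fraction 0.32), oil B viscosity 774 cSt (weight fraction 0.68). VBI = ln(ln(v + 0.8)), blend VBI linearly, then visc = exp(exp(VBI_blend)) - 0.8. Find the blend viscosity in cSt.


Refutas method: VBN_i = 14.534*ln(ln(visc_i + 0.8)) + 10.975, blended linearly by mass fraction; since VBN is linear in VBI_i = ln(ln(visc_i + 0.8)) and the fractions sum to 1, blend VBI directly: visc = exp(exp(VBI_blend)) - 0.8
VBI_1 = ln(ln(13.4 + 0.8)) = 0.975782
VBI_2 = ln(ln(774 + 0.8)) = 1.89501
VBI_blend = 0.32 * 0.975782 + 0.68 * 1.89501 = 1.60086
visc_blend = exp(exp(1.60086)) - 0.8 = 141.4

141.4 cSt


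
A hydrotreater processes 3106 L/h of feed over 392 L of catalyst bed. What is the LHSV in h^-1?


LHSV = volumetric feed rate / catalyst volume
= 3106 L/h / 392 L
= 7.923 h^-1

7.923 h^-1


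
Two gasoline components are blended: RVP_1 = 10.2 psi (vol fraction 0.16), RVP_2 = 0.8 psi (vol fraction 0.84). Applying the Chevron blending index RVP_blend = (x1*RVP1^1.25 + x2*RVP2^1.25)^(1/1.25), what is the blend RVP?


Chevron index: RVP_blend = (sum xi*RVPi^1.25)^(1/1.25)
RVP^1.25 terms: 0.16 * 10.2^1.25 + 0.84 * 0.8^1.25 = 3.55209
RVP_blend = 3.55209^(1/1.25) = 2.757

2.757 psi


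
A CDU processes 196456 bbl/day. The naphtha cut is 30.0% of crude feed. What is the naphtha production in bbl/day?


Crude throughput = 196456 bbl/day
Fraction yield = 30.0%
yield = throughput * fraction / 100
yield = 196456 * 30.0 / 100 = 58936.8

58936.8 bbl/day


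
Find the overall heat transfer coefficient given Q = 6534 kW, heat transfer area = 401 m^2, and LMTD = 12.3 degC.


From Q = U*A*LMTD, U = Q / (A * LMTD)
U = 6534 / (401 * 12.3) = 6534 / 4932.3 = 1.325

1.325 kW/(m^2*K)


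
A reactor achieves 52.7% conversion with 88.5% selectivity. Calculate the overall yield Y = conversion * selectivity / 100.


Overall yield = conversion (%) * selectivity (%) / 100
Conversion = 52.7%, Selectivity = 88.5%
Y = 52.7 * 88.5 / 100
= 46.6395 %

46.6395 %


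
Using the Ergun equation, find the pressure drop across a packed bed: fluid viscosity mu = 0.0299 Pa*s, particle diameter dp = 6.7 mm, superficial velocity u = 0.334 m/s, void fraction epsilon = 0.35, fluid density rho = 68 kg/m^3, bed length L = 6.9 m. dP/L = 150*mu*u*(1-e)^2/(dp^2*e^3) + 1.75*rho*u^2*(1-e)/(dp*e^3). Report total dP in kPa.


dp = 6.7 mm = 0.0067 m
Viscous term = 150*0.0299*0.334*(1-0.35)^2 / (0.0067^2*0.35^3) = 328838
Inertial term = 1.75*68*0.334^2*(1-0.35) / (0.0067*0.35^3) = 30038.2
dP/L = 328838 + 30038.2 = 358876 Pa/m
dP = 358876 * 6.9 / 1000 = 2476 kPa

2476 kPa


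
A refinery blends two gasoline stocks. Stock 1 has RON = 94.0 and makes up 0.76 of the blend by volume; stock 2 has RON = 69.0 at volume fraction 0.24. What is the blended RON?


Linear blending: RON_blend = sum(vi * RONi)
Contribution 1: 0.76 * 94.0 = 71.44
Contribution 2: 0.24 * 69.0 = 16.56
RON_blend = 71.44 + 16.56 = 88

88


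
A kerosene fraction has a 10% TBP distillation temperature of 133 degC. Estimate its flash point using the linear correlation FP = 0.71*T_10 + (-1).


FP = 0.71 * 133 + (-1) = 93.43

93.43 degC


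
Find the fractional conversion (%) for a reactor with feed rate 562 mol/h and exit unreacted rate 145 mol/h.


X = (F_in - F_out) / F_in * 100
Moles reacted = 562 - 145 = 417
X = 417 / 562 * 100
= 0.7420 * 100
= 74.20 %

74.20 %


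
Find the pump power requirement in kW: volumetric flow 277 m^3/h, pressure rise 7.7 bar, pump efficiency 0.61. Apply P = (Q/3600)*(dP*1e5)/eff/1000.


Q = 277 / 3600 = 0.0769444 m^3/s
P = 0.0769444 * (7.7 * 1e5) / 0.61 / 1000 = 97.13

97.13 kW


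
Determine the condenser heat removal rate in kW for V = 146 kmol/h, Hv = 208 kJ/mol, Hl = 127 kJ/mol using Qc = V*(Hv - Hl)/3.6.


Qc = 146 * (208 - 127) / 3.6 = 146 * 81 / 3.6 = 3285

3285 kW
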